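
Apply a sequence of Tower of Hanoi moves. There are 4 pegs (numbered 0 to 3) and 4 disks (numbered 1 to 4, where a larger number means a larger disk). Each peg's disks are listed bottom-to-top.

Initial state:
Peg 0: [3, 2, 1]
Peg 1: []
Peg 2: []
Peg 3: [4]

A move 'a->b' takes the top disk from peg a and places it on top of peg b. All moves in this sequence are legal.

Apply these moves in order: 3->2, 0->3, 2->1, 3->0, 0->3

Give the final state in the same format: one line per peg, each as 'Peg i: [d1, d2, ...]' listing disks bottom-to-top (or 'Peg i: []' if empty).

After move 1 (3->2):
Peg 0: [3, 2, 1]
Peg 1: []
Peg 2: [4]
Peg 3: []

After move 2 (0->3):
Peg 0: [3, 2]
Peg 1: []
Peg 2: [4]
Peg 3: [1]

After move 3 (2->1):
Peg 0: [3, 2]
Peg 1: [4]
Peg 2: []
Peg 3: [1]

After move 4 (3->0):
Peg 0: [3, 2, 1]
Peg 1: [4]
Peg 2: []
Peg 3: []

After move 5 (0->3):
Peg 0: [3, 2]
Peg 1: [4]
Peg 2: []
Peg 3: [1]

Answer: Peg 0: [3, 2]
Peg 1: [4]
Peg 2: []
Peg 3: [1]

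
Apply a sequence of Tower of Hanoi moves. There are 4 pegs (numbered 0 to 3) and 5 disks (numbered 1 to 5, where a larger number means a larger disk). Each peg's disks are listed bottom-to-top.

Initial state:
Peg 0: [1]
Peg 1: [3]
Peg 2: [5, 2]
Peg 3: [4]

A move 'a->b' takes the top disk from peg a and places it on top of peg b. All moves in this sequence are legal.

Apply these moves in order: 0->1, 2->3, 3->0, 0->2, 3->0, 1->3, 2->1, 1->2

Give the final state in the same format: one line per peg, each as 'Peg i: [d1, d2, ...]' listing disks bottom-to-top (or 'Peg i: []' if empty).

Answer: Peg 0: [4]
Peg 1: [3]
Peg 2: [5, 2]
Peg 3: [1]

Derivation:
After move 1 (0->1):
Peg 0: []
Peg 1: [3, 1]
Peg 2: [5, 2]
Peg 3: [4]

After move 2 (2->3):
Peg 0: []
Peg 1: [3, 1]
Peg 2: [5]
Peg 3: [4, 2]

After move 3 (3->0):
Peg 0: [2]
Peg 1: [3, 1]
Peg 2: [5]
Peg 3: [4]

After move 4 (0->2):
Peg 0: []
Peg 1: [3, 1]
Peg 2: [5, 2]
Peg 3: [4]

After move 5 (3->0):
Peg 0: [4]
Peg 1: [3, 1]
Peg 2: [5, 2]
Peg 3: []

After move 6 (1->3):
Peg 0: [4]
Peg 1: [3]
Peg 2: [5, 2]
Peg 3: [1]

After move 7 (2->1):
Peg 0: [4]
Peg 1: [3, 2]
Peg 2: [5]
Peg 3: [1]

After move 8 (1->2):
Peg 0: [4]
Peg 1: [3]
Peg 2: [5, 2]
Peg 3: [1]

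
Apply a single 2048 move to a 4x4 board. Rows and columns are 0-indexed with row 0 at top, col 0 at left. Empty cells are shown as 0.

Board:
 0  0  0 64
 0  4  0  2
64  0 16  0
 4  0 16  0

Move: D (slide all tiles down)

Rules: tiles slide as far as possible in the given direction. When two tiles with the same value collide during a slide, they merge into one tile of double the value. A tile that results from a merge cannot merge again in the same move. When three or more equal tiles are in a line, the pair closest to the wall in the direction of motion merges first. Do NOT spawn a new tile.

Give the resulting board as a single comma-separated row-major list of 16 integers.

Slide down:
col 0: [0, 0, 64, 4] -> [0, 0, 64, 4]
col 1: [0, 4, 0, 0] -> [0, 0, 0, 4]
col 2: [0, 0, 16, 16] -> [0, 0, 0, 32]
col 3: [64, 2, 0, 0] -> [0, 0, 64, 2]

Answer: 0, 0, 0, 0, 0, 0, 0, 0, 64, 0, 0, 64, 4, 4, 32, 2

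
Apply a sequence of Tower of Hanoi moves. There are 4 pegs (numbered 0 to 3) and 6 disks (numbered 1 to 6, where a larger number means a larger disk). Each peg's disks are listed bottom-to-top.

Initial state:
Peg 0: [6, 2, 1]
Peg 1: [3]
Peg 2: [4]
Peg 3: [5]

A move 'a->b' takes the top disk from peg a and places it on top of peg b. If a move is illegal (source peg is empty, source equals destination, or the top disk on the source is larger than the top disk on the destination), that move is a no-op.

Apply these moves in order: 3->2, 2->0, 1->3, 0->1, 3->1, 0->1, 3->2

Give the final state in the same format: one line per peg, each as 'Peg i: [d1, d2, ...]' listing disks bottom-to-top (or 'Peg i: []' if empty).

After move 1 (3->2):
Peg 0: [6, 2, 1]
Peg 1: [3]
Peg 2: [4]
Peg 3: [5]

After move 2 (2->0):
Peg 0: [6, 2, 1]
Peg 1: [3]
Peg 2: [4]
Peg 3: [5]

After move 3 (1->3):
Peg 0: [6, 2, 1]
Peg 1: []
Peg 2: [4]
Peg 3: [5, 3]

After move 4 (0->1):
Peg 0: [6, 2]
Peg 1: [1]
Peg 2: [4]
Peg 3: [5, 3]

After move 5 (3->1):
Peg 0: [6, 2]
Peg 1: [1]
Peg 2: [4]
Peg 3: [5, 3]

After move 6 (0->1):
Peg 0: [6, 2]
Peg 1: [1]
Peg 2: [4]
Peg 3: [5, 3]

After move 7 (3->2):
Peg 0: [6, 2]
Peg 1: [1]
Peg 2: [4, 3]
Peg 3: [5]

Answer: Peg 0: [6, 2]
Peg 1: [1]
Peg 2: [4, 3]
Peg 3: [5]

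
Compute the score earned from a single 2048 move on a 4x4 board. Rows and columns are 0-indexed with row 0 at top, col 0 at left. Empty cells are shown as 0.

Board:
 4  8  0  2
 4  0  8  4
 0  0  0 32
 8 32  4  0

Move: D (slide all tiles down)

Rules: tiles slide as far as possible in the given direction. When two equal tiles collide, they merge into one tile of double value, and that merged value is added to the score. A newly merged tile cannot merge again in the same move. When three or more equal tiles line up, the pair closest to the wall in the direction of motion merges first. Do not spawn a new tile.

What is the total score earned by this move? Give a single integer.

Slide down:
col 0: [4, 4, 0, 8] -> [0, 0, 8, 8]  score +8 (running 8)
col 1: [8, 0, 0, 32] -> [0, 0, 8, 32]  score +0 (running 8)
col 2: [0, 8, 0, 4] -> [0, 0, 8, 4]  score +0 (running 8)
col 3: [2, 4, 32, 0] -> [0, 2, 4, 32]  score +0 (running 8)
Board after move:
 0  0  0  0
 0  0  0  2
 8  8  8  4
 8 32  4 32

Answer: 8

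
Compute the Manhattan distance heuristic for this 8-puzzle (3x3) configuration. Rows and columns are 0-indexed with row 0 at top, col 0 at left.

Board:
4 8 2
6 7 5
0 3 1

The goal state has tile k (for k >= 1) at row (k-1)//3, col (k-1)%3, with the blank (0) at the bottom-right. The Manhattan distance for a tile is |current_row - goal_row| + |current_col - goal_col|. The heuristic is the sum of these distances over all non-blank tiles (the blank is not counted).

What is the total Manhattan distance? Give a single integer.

Answer: 16

Derivation:
Tile 4: (0,0)->(1,0) = 1
Tile 8: (0,1)->(2,1) = 2
Tile 2: (0,2)->(0,1) = 1
Tile 6: (1,0)->(1,2) = 2
Tile 7: (1,1)->(2,0) = 2
Tile 5: (1,2)->(1,1) = 1
Tile 3: (2,1)->(0,2) = 3
Tile 1: (2,2)->(0,0) = 4
Sum: 1 + 2 + 1 + 2 + 2 + 1 + 3 + 4 = 16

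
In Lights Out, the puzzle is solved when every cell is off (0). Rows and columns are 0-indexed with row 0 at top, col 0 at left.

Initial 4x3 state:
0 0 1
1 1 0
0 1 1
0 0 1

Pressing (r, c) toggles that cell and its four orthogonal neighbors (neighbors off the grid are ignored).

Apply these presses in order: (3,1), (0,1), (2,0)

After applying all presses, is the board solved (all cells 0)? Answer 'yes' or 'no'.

Answer: no

Derivation:
After press 1 at (3,1):
0 0 1
1 1 0
0 0 1
1 1 0

After press 2 at (0,1):
1 1 0
1 0 0
0 0 1
1 1 0

After press 3 at (2,0):
1 1 0
0 0 0
1 1 1
0 1 0

Lights still on: 6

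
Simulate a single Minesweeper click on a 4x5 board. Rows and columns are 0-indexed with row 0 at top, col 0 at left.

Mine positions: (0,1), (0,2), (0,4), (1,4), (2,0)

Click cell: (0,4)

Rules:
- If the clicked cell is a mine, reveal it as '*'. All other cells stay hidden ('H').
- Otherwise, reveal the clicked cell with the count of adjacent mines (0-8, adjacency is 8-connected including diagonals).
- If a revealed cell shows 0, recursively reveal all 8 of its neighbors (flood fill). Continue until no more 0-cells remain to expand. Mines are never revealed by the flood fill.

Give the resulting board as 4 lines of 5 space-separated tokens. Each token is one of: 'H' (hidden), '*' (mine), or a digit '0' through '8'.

H H H H *
H H H H H
H H H H H
H H H H H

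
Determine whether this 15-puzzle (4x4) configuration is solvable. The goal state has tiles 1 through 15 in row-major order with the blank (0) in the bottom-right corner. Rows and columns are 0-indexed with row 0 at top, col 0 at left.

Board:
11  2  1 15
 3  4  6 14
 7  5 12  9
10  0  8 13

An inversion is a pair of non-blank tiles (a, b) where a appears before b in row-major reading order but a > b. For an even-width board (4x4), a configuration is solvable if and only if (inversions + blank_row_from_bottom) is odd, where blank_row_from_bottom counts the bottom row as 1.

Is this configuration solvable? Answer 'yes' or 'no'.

Answer: yes

Derivation:
Inversions: 36
Blank is in row 3 (0-indexed from top), which is row 1 counting from the bottom (bottom = 1).
36 + 1 = 37, which is odd, so the puzzle is solvable.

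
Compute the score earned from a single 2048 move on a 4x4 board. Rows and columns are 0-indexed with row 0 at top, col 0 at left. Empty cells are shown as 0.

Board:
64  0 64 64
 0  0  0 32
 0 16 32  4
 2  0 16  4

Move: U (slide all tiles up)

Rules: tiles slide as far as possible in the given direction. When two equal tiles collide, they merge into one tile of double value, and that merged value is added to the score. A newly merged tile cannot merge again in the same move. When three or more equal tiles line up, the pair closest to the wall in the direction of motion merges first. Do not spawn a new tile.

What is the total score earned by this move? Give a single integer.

Answer: 8

Derivation:
Slide up:
col 0: [64, 0, 0, 2] -> [64, 2, 0, 0]  score +0 (running 0)
col 1: [0, 0, 16, 0] -> [16, 0, 0, 0]  score +0 (running 0)
col 2: [64, 0, 32, 16] -> [64, 32, 16, 0]  score +0 (running 0)
col 3: [64, 32, 4, 4] -> [64, 32, 8, 0]  score +8 (running 8)
Board after move:
64 16 64 64
 2  0 32 32
 0  0 16  8
 0  0  0  0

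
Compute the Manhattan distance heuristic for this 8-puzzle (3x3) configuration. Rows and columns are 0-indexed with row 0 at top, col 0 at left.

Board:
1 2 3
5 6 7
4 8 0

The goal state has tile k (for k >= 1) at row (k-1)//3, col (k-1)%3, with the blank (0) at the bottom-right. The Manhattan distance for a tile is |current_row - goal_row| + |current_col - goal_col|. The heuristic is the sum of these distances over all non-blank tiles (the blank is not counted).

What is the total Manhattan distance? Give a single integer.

Tile 1: at (0,0), goal (0,0), distance |0-0|+|0-0| = 0
Tile 2: at (0,1), goal (0,1), distance |0-0|+|1-1| = 0
Tile 3: at (0,2), goal (0,2), distance |0-0|+|2-2| = 0
Tile 5: at (1,0), goal (1,1), distance |1-1|+|0-1| = 1
Tile 6: at (1,1), goal (1,2), distance |1-1|+|1-2| = 1
Tile 7: at (1,2), goal (2,0), distance |1-2|+|2-0| = 3
Tile 4: at (2,0), goal (1,0), distance |2-1|+|0-0| = 1
Tile 8: at (2,1), goal (2,1), distance |2-2|+|1-1| = 0
Sum: 0 + 0 + 0 + 1 + 1 + 3 + 1 + 0 = 6

Answer: 6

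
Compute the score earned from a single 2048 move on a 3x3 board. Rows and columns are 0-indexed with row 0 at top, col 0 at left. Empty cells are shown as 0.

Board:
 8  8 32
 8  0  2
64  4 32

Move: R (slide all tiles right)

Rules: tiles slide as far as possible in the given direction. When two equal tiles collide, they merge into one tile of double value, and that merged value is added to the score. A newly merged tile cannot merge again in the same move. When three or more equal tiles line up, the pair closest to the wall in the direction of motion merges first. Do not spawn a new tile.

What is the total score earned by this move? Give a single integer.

Answer: 16

Derivation:
Slide right:
row 0: [8, 8, 32] -> [0, 16, 32]  score +16 (running 16)
row 1: [8, 0, 2] -> [0, 8, 2]  score +0 (running 16)
row 2: [64, 4, 32] -> [64, 4, 32]  score +0 (running 16)
Board after move:
 0 16 32
 0  8  2
64  4 32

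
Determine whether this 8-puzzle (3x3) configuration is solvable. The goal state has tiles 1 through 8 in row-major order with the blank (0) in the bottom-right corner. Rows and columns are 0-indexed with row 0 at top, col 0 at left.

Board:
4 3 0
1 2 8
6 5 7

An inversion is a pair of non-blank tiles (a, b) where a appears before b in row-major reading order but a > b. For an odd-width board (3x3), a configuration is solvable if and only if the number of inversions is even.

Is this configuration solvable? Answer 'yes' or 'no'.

Inversions (pairs i<j in row-major order where tile[i] > tile[j] > 0): 9
9 is odd, so the puzzle is not solvable.

Answer: no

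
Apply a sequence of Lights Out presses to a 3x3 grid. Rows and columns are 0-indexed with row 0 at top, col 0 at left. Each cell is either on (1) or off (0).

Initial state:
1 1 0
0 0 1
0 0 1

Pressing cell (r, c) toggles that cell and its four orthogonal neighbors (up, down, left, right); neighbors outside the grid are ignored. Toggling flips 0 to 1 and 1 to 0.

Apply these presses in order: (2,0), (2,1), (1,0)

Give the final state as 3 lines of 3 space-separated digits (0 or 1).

After press 1 at (2,0):
1 1 0
1 0 1
1 1 1

After press 2 at (2,1):
1 1 0
1 1 1
0 0 0

After press 3 at (1,0):
0 1 0
0 0 1
1 0 0

Answer: 0 1 0
0 0 1
1 0 0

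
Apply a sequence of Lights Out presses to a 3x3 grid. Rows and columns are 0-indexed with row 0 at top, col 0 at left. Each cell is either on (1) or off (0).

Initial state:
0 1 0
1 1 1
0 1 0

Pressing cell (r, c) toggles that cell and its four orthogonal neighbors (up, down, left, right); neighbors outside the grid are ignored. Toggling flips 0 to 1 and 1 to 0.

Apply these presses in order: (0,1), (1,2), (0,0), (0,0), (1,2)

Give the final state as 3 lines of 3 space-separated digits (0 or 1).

After press 1 at (0,1):
1 0 1
1 0 1
0 1 0

After press 2 at (1,2):
1 0 0
1 1 0
0 1 1

After press 3 at (0,0):
0 1 0
0 1 0
0 1 1

After press 4 at (0,0):
1 0 0
1 1 0
0 1 1

After press 5 at (1,2):
1 0 1
1 0 1
0 1 0

Answer: 1 0 1
1 0 1
0 1 0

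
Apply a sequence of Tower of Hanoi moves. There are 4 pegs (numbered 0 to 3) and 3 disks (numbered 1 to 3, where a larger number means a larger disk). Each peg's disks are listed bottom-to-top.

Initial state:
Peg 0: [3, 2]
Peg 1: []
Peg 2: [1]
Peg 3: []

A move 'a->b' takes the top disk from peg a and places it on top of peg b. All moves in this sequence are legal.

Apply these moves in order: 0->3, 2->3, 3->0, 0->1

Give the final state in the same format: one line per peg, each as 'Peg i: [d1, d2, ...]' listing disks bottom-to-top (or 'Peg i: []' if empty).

Answer: Peg 0: [3]
Peg 1: [1]
Peg 2: []
Peg 3: [2]

Derivation:
After move 1 (0->3):
Peg 0: [3]
Peg 1: []
Peg 2: [1]
Peg 3: [2]

After move 2 (2->3):
Peg 0: [3]
Peg 1: []
Peg 2: []
Peg 3: [2, 1]

After move 3 (3->0):
Peg 0: [3, 1]
Peg 1: []
Peg 2: []
Peg 3: [2]

After move 4 (0->1):
Peg 0: [3]
Peg 1: [1]
Peg 2: []
Peg 3: [2]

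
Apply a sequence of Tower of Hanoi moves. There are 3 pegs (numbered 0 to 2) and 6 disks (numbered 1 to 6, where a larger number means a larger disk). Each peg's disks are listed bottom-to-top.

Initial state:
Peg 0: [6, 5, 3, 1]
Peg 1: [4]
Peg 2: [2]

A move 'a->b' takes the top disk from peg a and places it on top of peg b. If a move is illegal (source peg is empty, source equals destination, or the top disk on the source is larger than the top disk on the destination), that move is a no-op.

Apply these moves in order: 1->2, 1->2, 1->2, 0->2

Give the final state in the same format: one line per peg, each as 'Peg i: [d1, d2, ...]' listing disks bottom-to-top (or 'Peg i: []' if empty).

After move 1 (1->2):
Peg 0: [6, 5, 3, 1]
Peg 1: [4]
Peg 2: [2]

After move 2 (1->2):
Peg 0: [6, 5, 3, 1]
Peg 1: [4]
Peg 2: [2]

After move 3 (1->2):
Peg 0: [6, 5, 3, 1]
Peg 1: [4]
Peg 2: [2]

After move 4 (0->2):
Peg 0: [6, 5, 3]
Peg 1: [4]
Peg 2: [2, 1]

Answer: Peg 0: [6, 5, 3]
Peg 1: [4]
Peg 2: [2, 1]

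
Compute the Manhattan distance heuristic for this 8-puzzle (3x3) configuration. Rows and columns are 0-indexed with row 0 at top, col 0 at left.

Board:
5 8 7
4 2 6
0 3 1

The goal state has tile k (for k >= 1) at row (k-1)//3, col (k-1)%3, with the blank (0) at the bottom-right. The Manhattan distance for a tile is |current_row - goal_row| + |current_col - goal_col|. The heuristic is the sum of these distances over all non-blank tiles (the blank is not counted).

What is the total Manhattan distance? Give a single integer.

Answer: 16

Derivation:
Tile 5: (0,0)->(1,1) = 2
Tile 8: (0,1)->(2,1) = 2
Tile 7: (0,2)->(2,0) = 4
Tile 4: (1,0)->(1,0) = 0
Tile 2: (1,1)->(0,1) = 1
Tile 6: (1,2)->(1,2) = 0
Tile 3: (2,1)->(0,2) = 3
Tile 1: (2,2)->(0,0) = 4
Sum: 2 + 2 + 4 + 0 + 1 + 0 + 3 + 4 = 16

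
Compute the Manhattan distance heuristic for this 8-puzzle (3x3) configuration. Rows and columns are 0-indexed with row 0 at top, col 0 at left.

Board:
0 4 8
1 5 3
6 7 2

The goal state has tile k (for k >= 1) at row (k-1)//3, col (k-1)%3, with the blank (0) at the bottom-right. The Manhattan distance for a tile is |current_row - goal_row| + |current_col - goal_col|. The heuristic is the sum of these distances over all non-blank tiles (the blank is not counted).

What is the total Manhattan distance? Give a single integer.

Tile 4: (0,1)->(1,0) = 2
Tile 8: (0,2)->(2,1) = 3
Tile 1: (1,0)->(0,0) = 1
Tile 5: (1,1)->(1,1) = 0
Tile 3: (1,2)->(0,2) = 1
Tile 6: (2,0)->(1,2) = 3
Tile 7: (2,1)->(2,0) = 1
Tile 2: (2,2)->(0,1) = 3
Sum: 2 + 3 + 1 + 0 + 1 + 3 + 1 + 3 = 14

Answer: 14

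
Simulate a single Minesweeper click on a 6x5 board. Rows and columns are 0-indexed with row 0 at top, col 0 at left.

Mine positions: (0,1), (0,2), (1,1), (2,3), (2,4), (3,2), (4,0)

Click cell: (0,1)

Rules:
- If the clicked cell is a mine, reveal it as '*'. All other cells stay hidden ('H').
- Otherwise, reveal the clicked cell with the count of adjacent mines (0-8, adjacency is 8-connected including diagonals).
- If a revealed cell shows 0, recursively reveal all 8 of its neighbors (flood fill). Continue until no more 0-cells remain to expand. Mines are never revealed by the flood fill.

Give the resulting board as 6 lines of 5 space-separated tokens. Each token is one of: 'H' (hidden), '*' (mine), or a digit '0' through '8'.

H * H H H
H H H H H
H H H H H
H H H H H
H H H H H
H H H H H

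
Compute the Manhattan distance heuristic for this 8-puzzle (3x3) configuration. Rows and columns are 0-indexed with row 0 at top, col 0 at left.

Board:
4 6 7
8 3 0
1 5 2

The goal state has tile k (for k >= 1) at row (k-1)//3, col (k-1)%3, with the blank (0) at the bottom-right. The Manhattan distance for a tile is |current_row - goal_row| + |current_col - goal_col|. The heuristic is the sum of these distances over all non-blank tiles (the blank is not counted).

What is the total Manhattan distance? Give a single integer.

Tile 4: (0,0)->(1,0) = 1
Tile 6: (0,1)->(1,2) = 2
Tile 7: (0,2)->(2,0) = 4
Tile 8: (1,0)->(2,1) = 2
Tile 3: (1,1)->(0,2) = 2
Tile 1: (2,0)->(0,0) = 2
Tile 5: (2,1)->(1,1) = 1
Tile 2: (2,2)->(0,1) = 3
Sum: 1 + 2 + 4 + 2 + 2 + 2 + 1 + 3 = 17

Answer: 17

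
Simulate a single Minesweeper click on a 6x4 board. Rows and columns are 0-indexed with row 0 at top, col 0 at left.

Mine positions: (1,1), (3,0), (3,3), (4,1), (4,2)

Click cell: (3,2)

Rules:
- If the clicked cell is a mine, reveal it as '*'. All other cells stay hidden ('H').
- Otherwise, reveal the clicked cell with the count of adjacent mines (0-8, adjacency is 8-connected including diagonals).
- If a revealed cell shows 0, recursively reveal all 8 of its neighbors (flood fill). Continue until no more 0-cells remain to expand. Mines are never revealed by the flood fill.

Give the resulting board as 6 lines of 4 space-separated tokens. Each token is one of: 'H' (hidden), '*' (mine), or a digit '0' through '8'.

H H H H
H H H H
H H H H
H H 3 H
H H H H
H H H H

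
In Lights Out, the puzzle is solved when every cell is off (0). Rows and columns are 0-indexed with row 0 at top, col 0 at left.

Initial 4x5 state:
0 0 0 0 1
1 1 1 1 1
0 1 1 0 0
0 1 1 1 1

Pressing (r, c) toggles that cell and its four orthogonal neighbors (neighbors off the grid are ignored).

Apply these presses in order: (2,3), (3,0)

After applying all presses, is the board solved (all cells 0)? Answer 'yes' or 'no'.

Answer: no

Derivation:
After press 1 at (2,3):
0 0 0 0 1
1 1 1 0 1
0 1 0 1 1
0 1 1 0 1

After press 2 at (3,0):
0 0 0 0 1
1 1 1 0 1
1 1 0 1 1
1 0 1 0 1

Lights still on: 12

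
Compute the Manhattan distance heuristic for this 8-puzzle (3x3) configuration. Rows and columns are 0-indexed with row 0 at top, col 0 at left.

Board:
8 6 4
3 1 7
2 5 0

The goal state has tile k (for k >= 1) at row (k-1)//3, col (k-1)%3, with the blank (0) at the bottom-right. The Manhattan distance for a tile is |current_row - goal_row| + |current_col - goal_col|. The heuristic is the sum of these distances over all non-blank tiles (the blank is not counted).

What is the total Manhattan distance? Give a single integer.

Tile 8: at (0,0), goal (2,1), distance |0-2|+|0-1| = 3
Tile 6: at (0,1), goal (1,2), distance |0-1|+|1-2| = 2
Tile 4: at (0,2), goal (1,0), distance |0-1|+|2-0| = 3
Tile 3: at (1,0), goal (0,2), distance |1-0|+|0-2| = 3
Tile 1: at (1,1), goal (0,0), distance |1-0|+|1-0| = 2
Tile 7: at (1,2), goal (2,0), distance |1-2|+|2-0| = 3
Tile 2: at (2,0), goal (0,1), distance |2-0|+|0-1| = 3
Tile 5: at (2,1), goal (1,1), distance |2-1|+|1-1| = 1
Sum: 3 + 2 + 3 + 3 + 2 + 3 + 3 + 1 = 20

Answer: 20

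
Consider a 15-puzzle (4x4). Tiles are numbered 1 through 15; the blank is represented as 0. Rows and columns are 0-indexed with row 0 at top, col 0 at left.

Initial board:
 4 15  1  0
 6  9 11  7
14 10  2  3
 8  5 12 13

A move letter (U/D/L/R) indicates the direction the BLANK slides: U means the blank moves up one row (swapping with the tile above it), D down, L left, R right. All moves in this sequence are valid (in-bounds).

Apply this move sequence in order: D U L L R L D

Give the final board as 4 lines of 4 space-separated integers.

After move 1 (D):
 4 15  1  7
 6  9 11  0
14 10  2  3
 8  5 12 13

After move 2 (U):
 4 15  1  0
 6  9 11  7
14 10  2  3
 8  5 12 13

After move 3 (L):
 4 15  0  1
 6  9 11  7
14 10  2  3
 8  5 12 13

After move 4 (L):
 4  0 15  1
 6  9 11  7
14 10  2  3
 8  5 12 13

After move 5 (R):
 4 15  0  1
 6  9 11  7
14 10  2  3
 8  5 12 13

After move 6 (L):
 4  0 15  1
 6  9 11  7
14 10  2  3
 8  5 12 13

After move 7 (D):
 4  9 15  1
 6  0 11  7
14 10  2  3
 8  5 12 13

Answer:  4  9 15  1
 6  0 11  7
14 10  2  3
 8  5 12 13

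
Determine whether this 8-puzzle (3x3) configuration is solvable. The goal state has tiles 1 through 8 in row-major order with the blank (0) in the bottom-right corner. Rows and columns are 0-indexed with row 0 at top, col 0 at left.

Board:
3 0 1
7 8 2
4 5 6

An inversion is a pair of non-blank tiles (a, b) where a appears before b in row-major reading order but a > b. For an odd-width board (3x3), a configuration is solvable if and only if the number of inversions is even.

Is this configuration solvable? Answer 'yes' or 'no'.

Answer: yes

Derivation:
Inversions (pairs i<j in row-major order where tile[i] > tile[j] > 0): 10
10 is even, so the puzzle is solvable.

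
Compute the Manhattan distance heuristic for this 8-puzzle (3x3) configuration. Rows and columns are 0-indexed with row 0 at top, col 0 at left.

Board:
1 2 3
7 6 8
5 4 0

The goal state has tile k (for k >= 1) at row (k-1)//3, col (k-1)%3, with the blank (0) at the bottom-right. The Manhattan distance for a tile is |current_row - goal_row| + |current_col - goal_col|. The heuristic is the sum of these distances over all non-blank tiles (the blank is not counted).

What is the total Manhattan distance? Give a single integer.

Tile 1: (0,0)->(0,0) = 0
Tile 2: (0,1)->(0,1) = 0
Tile 3: (0,2)->(0,2) = 0
Tile 7: (1,0)->(2,0) = 1
Tile 6: (1,1)->(1,2) = 1
Tile 8: (1,2)->(2,1) = 2
Tile 5: (2,0)->(1,1) = 2
Tile 4: (2,1)->(1,0) = 2
Sum: 0 + 0 + 0 + 1 + 1 + 2 + 2 + 2 = 8

Answer: 8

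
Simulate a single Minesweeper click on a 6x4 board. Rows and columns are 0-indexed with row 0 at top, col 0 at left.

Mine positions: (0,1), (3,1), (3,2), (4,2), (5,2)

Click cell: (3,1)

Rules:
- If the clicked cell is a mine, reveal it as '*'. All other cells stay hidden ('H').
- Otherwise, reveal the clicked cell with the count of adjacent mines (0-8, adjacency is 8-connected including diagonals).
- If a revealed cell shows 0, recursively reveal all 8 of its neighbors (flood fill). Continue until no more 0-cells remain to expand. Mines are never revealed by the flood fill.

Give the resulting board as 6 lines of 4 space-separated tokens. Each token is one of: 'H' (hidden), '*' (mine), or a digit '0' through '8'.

H H H H
H H H H
H H H H
H * H H
H H H H
H H H H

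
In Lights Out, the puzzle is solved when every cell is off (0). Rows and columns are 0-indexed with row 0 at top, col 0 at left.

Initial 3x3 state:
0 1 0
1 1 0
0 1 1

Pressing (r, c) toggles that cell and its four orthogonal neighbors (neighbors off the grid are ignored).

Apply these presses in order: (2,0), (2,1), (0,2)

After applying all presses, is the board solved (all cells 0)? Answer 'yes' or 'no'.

After press 1 at (2,0):
0 1 0
0 1 0
1 0 1

After press 2 at (2,1):
0 1 0
0 0 0
0 1 0

After press 3 at (0,2):
0 0 1
0 0 1
0 1 0

Lights still on: 3

Answer: no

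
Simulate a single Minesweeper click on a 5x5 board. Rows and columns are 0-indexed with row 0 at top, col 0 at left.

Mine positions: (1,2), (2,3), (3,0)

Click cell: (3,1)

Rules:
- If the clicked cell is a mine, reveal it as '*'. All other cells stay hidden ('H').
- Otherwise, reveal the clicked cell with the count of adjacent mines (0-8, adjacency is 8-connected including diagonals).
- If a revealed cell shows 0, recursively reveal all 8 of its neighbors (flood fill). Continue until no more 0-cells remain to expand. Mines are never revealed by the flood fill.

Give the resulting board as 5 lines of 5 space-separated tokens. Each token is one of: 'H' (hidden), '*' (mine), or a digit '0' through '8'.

H H H H H
H H H H H
H H H H H
H 1 H H H
H H H H H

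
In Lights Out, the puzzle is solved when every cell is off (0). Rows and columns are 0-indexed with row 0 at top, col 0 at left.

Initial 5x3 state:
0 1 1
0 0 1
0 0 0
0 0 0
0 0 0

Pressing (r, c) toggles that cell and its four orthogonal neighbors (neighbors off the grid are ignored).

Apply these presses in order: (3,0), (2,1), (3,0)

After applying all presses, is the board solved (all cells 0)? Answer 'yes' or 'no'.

Answer: no

Derivation:
After press 1 at (3,0):
0 1 1
0 0 1
1 0 0
1 1 0
1 0 0

After press 2 at (2,1):
0 1 1
0 1 1
0 1 1
1 0 0
1 0 0

After press 3 at (3,0):
0 1 1
0 1 1
1 1 1
0 1 0
0 0 0

Lights still on: 8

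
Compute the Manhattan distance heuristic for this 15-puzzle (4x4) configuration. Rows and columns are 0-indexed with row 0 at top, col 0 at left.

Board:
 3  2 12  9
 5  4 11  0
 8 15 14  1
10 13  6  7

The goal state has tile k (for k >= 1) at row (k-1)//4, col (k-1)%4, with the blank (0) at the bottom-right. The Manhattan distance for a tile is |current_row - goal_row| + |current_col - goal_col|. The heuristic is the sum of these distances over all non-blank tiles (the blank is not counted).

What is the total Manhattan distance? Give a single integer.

Answer: 36

Derivation:
Tile 3: (0,0)->(0,2) = 2
Tile 2: (0,1)->(0,1) = 0
Tile 12: (0,2)->(2,3) = 3
Tile 9: (0,3)->(2,0) = 5
Tile 5: (1,0)->(1,0) = 0
Tile 4: (1,1)->(0,3) = 3
Tile 11: (1,2)->(2,2) = 1
Tile 8: (2,0)->(1,3) = 4
Tile 15: (2,1)->(3,2) = 2
Tile 14: (2,2)->(3,1) = 2
Tile 1: (2,3)->(0,0) = 5
Tile 10: (3,0)->(2,1) = 2
Tile 13: (3,1)->(3,0) = 1
Tile 6: (3,2)->(1,1) = 3
Tile 7: (3,3)->(1,2) = 3
Sum: 2 + 0 + 3 + 5 + 0 + 3 + 1 + 4 + 2 + 2 + 5 + 2 + 1 + 3 + 3 = 36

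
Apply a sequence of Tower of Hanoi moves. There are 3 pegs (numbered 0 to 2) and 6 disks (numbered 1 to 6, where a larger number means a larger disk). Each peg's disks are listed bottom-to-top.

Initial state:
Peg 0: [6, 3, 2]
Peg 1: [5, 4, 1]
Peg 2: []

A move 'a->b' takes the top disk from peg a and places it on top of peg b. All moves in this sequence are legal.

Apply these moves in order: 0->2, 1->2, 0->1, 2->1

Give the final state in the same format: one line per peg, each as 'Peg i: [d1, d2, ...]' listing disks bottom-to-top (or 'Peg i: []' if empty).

Answer: Peg 0: [6]
Peg 1: [5, 4, 3, 1]
Peg 2: [2]

Derivation:
After move 1 (0->2):
Peg 0: [6, 3]
Peg 1: [5, 4, 1]
Peg 2: [2]

After move 2 (1->2):
Peg 0: [6, 3]
Peg 1: [5, 4]
Peg 2: [2, 1]

After move 3 (0->1):
Peg 0: [6]
Peg 1: [5, 4, 3]
Peg 2: [2, 1]

After move 4 (2->1):
Peg 0: [6]
Peg 1: [5, 4, 3, 1]
Peg 2: [2]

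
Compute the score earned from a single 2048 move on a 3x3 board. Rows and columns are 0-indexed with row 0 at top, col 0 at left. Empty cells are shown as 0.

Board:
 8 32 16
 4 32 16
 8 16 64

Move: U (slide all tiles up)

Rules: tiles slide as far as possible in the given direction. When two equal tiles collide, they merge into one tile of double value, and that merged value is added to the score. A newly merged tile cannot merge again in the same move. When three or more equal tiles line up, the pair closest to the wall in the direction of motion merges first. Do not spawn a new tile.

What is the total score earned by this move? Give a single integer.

Answer: 96

Derivation:
Slide up:
col 0: [8, 4, 8] -> [8, 4, 8]  score +0 (running 0)
col 1: [32, 32, 16] -> [64, 16, 0]  score +64 (running 64)
col 2: [16, 16, 64] -> [32, 64, 0]  score +32 (running 96)
Board after move:
 8 64 32
 4 16 64
 8  0  0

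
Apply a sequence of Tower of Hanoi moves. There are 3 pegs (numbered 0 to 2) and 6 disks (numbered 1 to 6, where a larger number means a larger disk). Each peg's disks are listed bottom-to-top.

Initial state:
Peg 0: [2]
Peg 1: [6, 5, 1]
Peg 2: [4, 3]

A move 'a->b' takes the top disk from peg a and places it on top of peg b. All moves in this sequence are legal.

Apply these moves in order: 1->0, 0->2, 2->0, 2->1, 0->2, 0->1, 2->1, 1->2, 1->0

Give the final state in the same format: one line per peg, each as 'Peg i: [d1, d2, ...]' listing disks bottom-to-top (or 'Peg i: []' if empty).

After move 1 (1->0):
Peg 0: [2, 1]
Peg 1: [6, 5]
Peg 2: [4, 3]

After move 2 (0->2):
Peg 0: [2]
Peg 1: [6, 5]
Peg 2: [4, 3, 1]

After move 3 (2->0):
Peg 0: [2, 1]
Peg 1: [6, 5]
Peg 2: [4, 3]

After move 4 (2->1):
Peg 0: [2, 1]
Peg 1: [6, 5, 3]
Peg 2: [4]

After move 5 (0->2):
Peg 0: [2]
Peg 1: [6, 5, 3]
Peg 2: [4, 1]

After move 6 (0->1):
Peg 0: []
Peg 1: [6, 5, 3, 2]
Peg 2: [4, 1]

After move 7 (2->1):
Peg 0: []
Peg 1: [6, 5, 3, 2, 1]
Peg 2: [4]

After move 8 (1->2):
Peg 0: []
Peg 1: [6, 5, 3, 2]
Peg 2: [4, 1]

After move 9 (1->0):
Peg 0: [2]
Peg 1: [6, 5, 3]
Peg 2: [4, 1]

Answer: Peg 0: [2]
Peg 1: [6, 5, 3]
Peg 2: [4, 1]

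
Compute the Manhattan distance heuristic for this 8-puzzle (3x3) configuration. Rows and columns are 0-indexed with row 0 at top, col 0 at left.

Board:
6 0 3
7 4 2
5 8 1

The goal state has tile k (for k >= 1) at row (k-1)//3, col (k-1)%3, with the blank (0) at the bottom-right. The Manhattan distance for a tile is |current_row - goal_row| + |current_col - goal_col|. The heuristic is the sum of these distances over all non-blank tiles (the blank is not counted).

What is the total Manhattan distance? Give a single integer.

Tile 6: at (0,0), goal (1,2), distance |0-1|+|0-2| = 3
Tile 3: at (0,2), goal (0,2), distance |0-0|+|2-2| = 0
Tile 7: at (1,0), goal (2,0), distance |1-2|+|0-0| = 1
Tile 4: at (1,1), goal (1,0), distance |1-1|+|1-0| = 1
Tile 2: at (1,2), goal (0,1), distance |1-0|+|2-1| = 2
Tile 5: at (2,0), goal (1,1), distance |2-1|+|0-1| = 2
Tile 8: at (2,1), goal (2,1), distance |2-2|+|1-1| = 0
Tile 1: at (2,2), goal (0,0), distance |2-0|+|2-0| = 4
Sum: 3 + 0 + 1 + 1 + 2 + 2 + 0 + 4 = 13

Answer: 13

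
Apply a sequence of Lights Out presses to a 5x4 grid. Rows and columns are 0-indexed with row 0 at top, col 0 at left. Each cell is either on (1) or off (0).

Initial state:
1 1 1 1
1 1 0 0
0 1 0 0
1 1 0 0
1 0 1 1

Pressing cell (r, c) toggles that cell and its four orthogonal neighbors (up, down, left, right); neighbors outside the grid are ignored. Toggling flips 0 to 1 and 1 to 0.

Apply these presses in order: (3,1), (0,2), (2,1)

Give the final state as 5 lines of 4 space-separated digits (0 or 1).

Answer: 1 0 0 0
1 0 1 0
1 1 1 0
0 1 1 0
1 1 1 1

Derivation:
After press 1 at (3,1):
1 1 1 1
1 1 0 0
0 0 0 0
0 0 1 0
1 1 1 1

After press 2 at (0,2):
1 0 0 0
1 1 1 0
0 0 0 0
0 0 1 0
1 1 1 1

After press 3 at (2,1):
1 0 0 0
1 0 1 0
1 1 1 0
0 1 1 0
1 1 1 1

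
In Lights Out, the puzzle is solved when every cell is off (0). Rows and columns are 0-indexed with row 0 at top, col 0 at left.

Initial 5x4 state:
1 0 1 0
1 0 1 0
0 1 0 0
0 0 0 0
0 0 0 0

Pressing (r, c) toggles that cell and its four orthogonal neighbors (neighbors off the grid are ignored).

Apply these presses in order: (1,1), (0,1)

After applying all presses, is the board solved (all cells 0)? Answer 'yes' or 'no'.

Answer: yes

Derivation:
After press 1 at (1,1):
1 1 1 0
0 1 0 0
0 0 0 0
0 0 0 0
0 0 0 0

After press 2 at (0,1):
0 0 0 0
0 0 0 0
0 0 0 0
0 0 0 0
0 0 0 0

Lights still on: 0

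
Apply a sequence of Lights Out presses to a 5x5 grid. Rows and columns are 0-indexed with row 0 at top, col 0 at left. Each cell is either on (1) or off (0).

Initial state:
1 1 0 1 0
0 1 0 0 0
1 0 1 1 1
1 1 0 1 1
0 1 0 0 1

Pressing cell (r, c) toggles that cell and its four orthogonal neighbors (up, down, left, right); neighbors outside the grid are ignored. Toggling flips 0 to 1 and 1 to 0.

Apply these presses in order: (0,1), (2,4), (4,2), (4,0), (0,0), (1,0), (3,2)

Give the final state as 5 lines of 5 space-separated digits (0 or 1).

Answer: 0 1 1 1 0
0 1 0 0 1
0 0 0 0 0
0 0 0 0 0
1 1 0 1 1

Derivation:
After press 1 at (0,1):
0 0 1 1 0
0 0 0 0 0
1 0 1 1 1
1 1 0 1 1
0 1 0 0 1

After press 2 at (2,4):
0 0 1 1 0
0 0 0 0 1
1 0 1 0 0
1 1 0 1 0
0 1 0 0 1

After press 3 at (4,2):
0 0 1 1 0
0 0 0 0 1
1 0 1 0 0
1 1 1 1 0
0 0 1 1 1

After press 4 at (4,0):
0 0 1 1 0
0 0 0 0 1
1 0 1 0 0
0 1 1 1 0
1 1 1 1 1

After press 5 at (0,0):
1 1 1 1 0
1 0 0 0 1
1 0 1 0 0
0 1 1 1 0
1 1 1 1 1

After press 6 at (1,0):
0 1 1 1 0
0 1 0 0 1
0 0 1 0 0
0 1 1 1 0
1 1 1 1 1

After press 7 at (3,2):
0 1 1 1 0
0 1 0 0 1
0 0 0 0 0
0 0 0 0 0
1 1 0 1 1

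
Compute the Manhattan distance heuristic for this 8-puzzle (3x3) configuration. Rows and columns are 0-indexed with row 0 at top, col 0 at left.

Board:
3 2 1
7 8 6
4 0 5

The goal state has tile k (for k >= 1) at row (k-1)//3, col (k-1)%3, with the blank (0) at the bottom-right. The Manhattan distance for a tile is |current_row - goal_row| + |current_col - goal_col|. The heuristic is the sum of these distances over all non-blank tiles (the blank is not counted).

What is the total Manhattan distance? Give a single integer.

Answer: 9

Derivation:
Tile 3: (0,0)->(0,2) = 2
Tile 2: (0,1)->(0,1) = 0
Tile 1: (0,2)->(0,0) = 2
Tile 7: (1,0)->(2,0) = 1
Tile 8: (1,1)->(2,1) = 1
Tile 6: (1,2)->(1,2) = 0
Tile 4: (2,0)->(1,0) = 1
Tile 5: (2,2)->(1,1) = 2
Sum: 2 + 0 + 2 + 1 + 1 + 0 + 1 + 2 = 9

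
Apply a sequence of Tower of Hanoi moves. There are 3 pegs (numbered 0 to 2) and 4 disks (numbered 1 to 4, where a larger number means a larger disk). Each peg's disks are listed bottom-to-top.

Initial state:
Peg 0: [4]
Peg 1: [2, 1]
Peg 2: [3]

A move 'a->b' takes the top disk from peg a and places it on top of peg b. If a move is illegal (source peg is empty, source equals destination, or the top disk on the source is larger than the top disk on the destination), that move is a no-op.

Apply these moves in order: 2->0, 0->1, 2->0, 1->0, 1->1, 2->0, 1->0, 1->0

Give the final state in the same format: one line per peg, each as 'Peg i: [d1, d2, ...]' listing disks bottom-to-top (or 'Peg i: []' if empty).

After move 1 (2->0):
Peg 0: [4, 3]
Peg 1: [2, 1]
Peg 2: []

After move 2 (0->1):
Peg 0: [4, 3]
Peg 1: [2, 1]
Peg 2: []

After move 3 (2->0):
Peg 0: [4, 3]
Peg 1: [2, 1]
Peg 2: []

After move 4 (1->0):
Peg 0: [4, 3, 1]
Peg 1: [2]
Peg 2: []

After move 5 (1->1):
Peg 0: [4, 3, 1]
Peg 1: [2]
Peg 2: []

After move 6 (2->0):
Peg 0: [4, 3, 1]
Peg 1: [2]
Peg 2: []

After move 7 (1->0):
Peg 0: [4, 3, 1]
Peg 1: [2]
Peg 2: []

After move 8 (1->0):
Peg 0: [4, 3, 1]
Peg 1: [2]
Peg 2: []

Answer: Peg 0: [4, 3, 1]
Peg 1: [2]
Peg 2: []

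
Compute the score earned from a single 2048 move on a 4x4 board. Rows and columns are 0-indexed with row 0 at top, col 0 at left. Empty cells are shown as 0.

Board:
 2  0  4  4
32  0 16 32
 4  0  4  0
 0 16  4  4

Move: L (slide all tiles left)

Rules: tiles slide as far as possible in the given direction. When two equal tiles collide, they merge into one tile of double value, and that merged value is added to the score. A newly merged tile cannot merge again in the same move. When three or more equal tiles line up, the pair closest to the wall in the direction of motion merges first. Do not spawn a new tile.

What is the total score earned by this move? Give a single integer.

Answer: 24

Derivation:
Slide left:
row 0: [2, 0, 4, 4] -> [2, 8, 0, 0]  score +8 (running 8)
row 1: [32, 0, 16, 32] -> [32, 16, 32, 0]  score +0 (running 8)
row 2: [4, 0, 4, 0] -> [8, 0, 0, 0]  score +8 (running 16)
row 3: [0, 16, 4, 4] -> [16, 8, 0, 0]  score +8 (running 24)
Board after move:
 2  8  0  0
32 16 32  0
 8  0  0  0
16  8  0  0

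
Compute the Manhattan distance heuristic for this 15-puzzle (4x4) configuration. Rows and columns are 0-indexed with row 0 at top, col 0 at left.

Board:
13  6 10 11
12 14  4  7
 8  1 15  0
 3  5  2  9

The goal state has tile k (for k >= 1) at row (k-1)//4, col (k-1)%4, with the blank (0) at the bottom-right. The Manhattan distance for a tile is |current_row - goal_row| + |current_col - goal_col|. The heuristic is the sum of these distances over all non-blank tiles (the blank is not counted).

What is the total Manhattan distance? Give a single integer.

Answer: 43

Derivation:
Tile 13: (0,0)->(3,0) = 3
Tile 6: (0,1)->(1,1) = 1
Tile 10: (0,2)->(2,1) = 3
Tile 11: (0,3)->(2,2) = 3
Tile 12: (1,0)->(2,3) = 4
Tile 14: (1,1)->(3,1) = 2
Tile 4: (1,2)->(0,3) = 2
Tile 7: (1,3)->(1,2) = 1
Tile 8: (2,0)->(1,3) = 4
Tile 1: (2,1)->(0,0) = 3
Tile 15: (2,2)->(3,2) = 1
Tile 3: (3,0)->(0,2) = 5
Tile 5: (3,1)->(1,0) = 3
Tile 2: (3,2)->(0,1) = 4
Tile 9: (3,3)->(2,0) = 4
Sum: 3 + 1 + 3 + 3 + 4 + 2 + 2 + 1 + 4 + 3 + 1 + 5 + 3 + 4 + 4 = 43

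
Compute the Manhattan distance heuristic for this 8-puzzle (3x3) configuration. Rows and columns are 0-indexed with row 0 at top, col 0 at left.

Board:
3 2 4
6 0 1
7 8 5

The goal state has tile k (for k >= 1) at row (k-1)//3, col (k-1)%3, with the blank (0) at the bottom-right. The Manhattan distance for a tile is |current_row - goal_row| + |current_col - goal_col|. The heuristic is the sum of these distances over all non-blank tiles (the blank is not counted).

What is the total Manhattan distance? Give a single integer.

Tile 3: at (0,0), goal (0,2), distance |0-0|+|0-2| = 2
Tile 2: at (0,1), goal (0,1), distance |0-0|+|1-1| = 0
Tile 4: at (0,2), goal (1,0), distance |0-1|+|2-0| = 3
Tile 6: at (1,0), goal (1,2), distance |1-1|+|0-2| = 2
Tile 1: at (1,2), goal (0,0), distance |1-0|+|2-0| = 3
Tile 7: at (2,0), goal (2,0), distance |2-2|+|0-0| = 0
Tile 8: at (2,1), goal (2,1), distance |2-2|+|1-1| = 0
Tile 5: at (2,2), goal (1,1), distance |2-1|+|2-1| = 2
Sum: 2 + 0 + 3 + 2 + 3 + 0 + 0 + 2 = 12

Answer: 12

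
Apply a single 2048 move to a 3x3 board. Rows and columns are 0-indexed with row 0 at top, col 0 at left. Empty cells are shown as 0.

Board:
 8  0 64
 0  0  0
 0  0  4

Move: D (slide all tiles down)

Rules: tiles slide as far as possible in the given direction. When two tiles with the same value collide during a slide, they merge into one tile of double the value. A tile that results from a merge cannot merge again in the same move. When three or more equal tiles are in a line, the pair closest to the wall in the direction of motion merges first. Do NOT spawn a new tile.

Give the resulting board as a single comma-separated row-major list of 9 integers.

Slide down:
col 0: [8, 0, 0] -> [0, 0, 8]
col 1: [0, 0, 0] -> [0, 0, 0]
col 2: [64, 0, 4] -> [0, 64, 4]

Answer: 0, 0, 0, 0, 0, 64, 8, 0, 4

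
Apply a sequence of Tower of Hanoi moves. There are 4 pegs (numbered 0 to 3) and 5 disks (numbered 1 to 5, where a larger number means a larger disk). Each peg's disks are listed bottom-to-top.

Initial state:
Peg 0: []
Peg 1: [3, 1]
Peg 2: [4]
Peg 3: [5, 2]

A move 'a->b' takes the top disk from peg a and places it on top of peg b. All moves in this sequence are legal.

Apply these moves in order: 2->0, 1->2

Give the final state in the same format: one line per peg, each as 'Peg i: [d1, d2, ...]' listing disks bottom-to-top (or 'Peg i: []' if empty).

Answer: Peg 0: [4]
Peg 1: [3]
Peg 2: [1]
Peg 3: [5, 2]

Derivation:
After move 1 (2->0):
Peg 0: [4]
Peg 1: [3, 1]
Peg 2: []
Peg 3: [5, 2]

After move 2 (1->2):
Peg 0: [4]
Peg 1: [3]
Peg 2: [1]
Peg 3: [5, 2]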